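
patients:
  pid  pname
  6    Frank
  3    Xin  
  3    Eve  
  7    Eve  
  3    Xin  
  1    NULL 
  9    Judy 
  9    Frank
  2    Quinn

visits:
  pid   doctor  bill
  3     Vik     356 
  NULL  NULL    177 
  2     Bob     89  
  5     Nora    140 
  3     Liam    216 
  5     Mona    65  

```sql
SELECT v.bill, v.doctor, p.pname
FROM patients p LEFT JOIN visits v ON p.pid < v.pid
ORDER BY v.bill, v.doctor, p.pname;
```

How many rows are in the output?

LEFT JOIN keeps every row from `patients`; unmatched rows get NULL for `visits`'s columns.
Matching on p.pid < v.pid. A NULL in a compared column never satisfies the condition.
- p[0] pid=6 → no match; kept with NULLs on the v side.
- p[1] pid=3 → 2 match(es) in v → 2 row(s).
- p[2] pid=3 → 2 match(es) in v → 2 row(s).
- p[3] pid=7 → no match; kept with NULLs on the v side.
- p[4] pid=3 → 2 match(es) in v → 2 row(s).
- p[5] pid=1 → 5 match(es) in v → 5 row(s).
- p[6] pid=9 → no match; kept with NULLs on the v side.
- p[7] pid=9 → no match; kept with NULLs on the v side.
- p[8] pid=2 → 4 match(es) in v → 4 row(s).
Total: 15 matched + 4 padded = 19 rows.

19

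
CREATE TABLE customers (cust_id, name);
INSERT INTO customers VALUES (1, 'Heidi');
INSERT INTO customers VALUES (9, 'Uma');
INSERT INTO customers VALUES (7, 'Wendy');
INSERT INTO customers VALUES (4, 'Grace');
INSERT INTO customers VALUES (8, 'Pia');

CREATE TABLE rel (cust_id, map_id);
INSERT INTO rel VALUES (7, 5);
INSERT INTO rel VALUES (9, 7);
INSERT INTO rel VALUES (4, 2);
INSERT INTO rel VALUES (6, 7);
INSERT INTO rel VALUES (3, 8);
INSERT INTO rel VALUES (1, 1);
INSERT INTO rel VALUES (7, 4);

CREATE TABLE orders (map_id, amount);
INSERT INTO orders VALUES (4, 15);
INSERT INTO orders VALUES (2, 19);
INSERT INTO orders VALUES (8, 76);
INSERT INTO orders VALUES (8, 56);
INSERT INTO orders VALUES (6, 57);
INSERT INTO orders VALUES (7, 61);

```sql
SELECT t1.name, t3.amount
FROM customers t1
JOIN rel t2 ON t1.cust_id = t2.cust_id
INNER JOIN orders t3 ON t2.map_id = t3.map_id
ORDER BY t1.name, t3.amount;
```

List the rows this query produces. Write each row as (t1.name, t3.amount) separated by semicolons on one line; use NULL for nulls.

Evaluate left to right. First `customers t1 INNER JOIN rel t2` on cust_id: 5 row(s).
Then INNER JOIN `orders t3` on map_id: keep only rows whose t2.map_id appears in t3.

(Grace, 19); (Uma, 61); (Wendy, 15)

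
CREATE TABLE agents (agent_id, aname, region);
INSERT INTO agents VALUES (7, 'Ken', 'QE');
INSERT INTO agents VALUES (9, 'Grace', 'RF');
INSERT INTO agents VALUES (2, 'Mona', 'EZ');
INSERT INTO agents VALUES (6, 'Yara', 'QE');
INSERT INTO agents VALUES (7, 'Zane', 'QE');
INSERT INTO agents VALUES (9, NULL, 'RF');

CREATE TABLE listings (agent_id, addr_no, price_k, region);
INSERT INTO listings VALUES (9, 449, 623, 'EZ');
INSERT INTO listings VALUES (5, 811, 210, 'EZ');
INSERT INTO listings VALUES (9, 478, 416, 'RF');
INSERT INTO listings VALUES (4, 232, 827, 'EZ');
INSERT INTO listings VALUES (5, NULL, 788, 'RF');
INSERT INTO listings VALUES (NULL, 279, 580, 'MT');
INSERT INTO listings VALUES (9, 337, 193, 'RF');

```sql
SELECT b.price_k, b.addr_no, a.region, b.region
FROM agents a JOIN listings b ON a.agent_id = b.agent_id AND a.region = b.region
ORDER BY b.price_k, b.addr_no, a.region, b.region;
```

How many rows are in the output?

4

INNER JOIN keeps only pairs where the ON condition holds.
Matching on a.agent_id = b.agent_id AND a.region = b.region. A NULL in a compared column never satisfies the condition.
- a (agent_id=7, region=QE) has no partner → excluded.
- a (agent_id=9, region=RF) pairs with 2 row(s) of b.
- a (agent_id=2, region=EZ) has no partner → excluded.
- a (agent_id=6, region=QE) has no partner → excluded.
- a (agent_id=7, region=QE) has no partner → excluded.
- a (agent_id=9, region=RF) pairs with 2 row(s) of b.
Total: 4 rows.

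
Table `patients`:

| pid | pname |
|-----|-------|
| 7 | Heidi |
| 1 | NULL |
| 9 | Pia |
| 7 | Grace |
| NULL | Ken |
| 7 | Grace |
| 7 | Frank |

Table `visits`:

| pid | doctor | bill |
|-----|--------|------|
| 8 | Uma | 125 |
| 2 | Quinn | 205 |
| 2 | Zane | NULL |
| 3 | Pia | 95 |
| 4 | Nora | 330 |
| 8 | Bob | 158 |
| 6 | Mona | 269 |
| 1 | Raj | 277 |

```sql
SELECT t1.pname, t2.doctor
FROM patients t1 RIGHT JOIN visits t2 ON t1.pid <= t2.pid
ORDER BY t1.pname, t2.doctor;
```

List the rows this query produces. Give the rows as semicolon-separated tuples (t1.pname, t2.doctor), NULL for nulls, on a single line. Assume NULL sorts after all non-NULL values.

(Frank, Bob); (Frank, Uma); (Grace, Bob); (Grace, Bob); (Grace, Uma); (Grace, Uma); (Heidi, Bob); (Heidi, Uma); (NULL, Bob); (NULL, Mona); (NULL, Nora); (NULL, Pia); (NULL, Quinn); (NULL, Raj); (NULL, Uma); (NULL, Zane)

RIGHT JOIN keeps every row from `visits`; unmatched rows get NULL for `patients`'s columns.
Matching on t1.pid <= t2.pid. A NULL in a compared column never satisfies the condition.
- pid=7: 2 matching t2 row(s), so 2 row(s) emitted.
- pid=1: 8 matching t2 row(s), so 8 row(s) emitted.
- pid=9: no matching t2 row.
- pid=7: 2 matching t2 row(s), so 2 row(s) emitted.
- pid=NULL: no matching t2 row.
- pid=7: 2 matching t2 row(s), so 2 row(s) emitted.
- pid=7: 2 matching t2 row(s), so 2 row(s) emitted.
- every t2 row matched at least one t1 row.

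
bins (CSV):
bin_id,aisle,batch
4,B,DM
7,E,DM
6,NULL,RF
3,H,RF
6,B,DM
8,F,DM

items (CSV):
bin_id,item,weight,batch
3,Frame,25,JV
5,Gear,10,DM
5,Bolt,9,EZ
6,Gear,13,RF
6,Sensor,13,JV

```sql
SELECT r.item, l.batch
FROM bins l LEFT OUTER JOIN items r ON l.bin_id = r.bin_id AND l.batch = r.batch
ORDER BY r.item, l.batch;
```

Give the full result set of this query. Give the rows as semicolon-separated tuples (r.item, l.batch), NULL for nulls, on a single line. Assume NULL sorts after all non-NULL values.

(Gear, RF); (NULL, DM); (NULL, DM); (NULL, DM); (NULL, DM); (NULL, RF)

LEFT JOIN keeps every row from `bins`; unmatched rows get NULL for `items`'s columns.
Matching on l.bin_id = r.bin_id AND l.batch = r.batch.
Matched pairs: 1; unmatched l rows kept: 5.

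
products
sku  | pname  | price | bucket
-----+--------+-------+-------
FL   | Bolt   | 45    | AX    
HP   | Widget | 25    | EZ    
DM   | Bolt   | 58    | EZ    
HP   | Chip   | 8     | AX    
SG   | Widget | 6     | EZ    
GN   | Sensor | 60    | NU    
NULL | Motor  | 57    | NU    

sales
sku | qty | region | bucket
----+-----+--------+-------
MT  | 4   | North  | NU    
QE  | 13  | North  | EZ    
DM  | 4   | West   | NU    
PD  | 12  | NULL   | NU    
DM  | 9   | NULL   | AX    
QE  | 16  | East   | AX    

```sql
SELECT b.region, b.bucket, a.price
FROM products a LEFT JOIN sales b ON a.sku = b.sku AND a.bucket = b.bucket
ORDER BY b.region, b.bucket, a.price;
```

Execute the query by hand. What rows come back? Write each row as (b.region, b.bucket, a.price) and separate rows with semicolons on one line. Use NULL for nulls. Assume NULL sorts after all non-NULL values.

LEFT JOIN keeps every row from `products`; unmatched rows get NULL for `sales`'s columns.
Matching on a.sku = b.sku AND a.bucket = b.bucket. A NULL in a compared column never satisfies the condition.
- a (sku=FL, bucket=AX) has no partner → padded with NULL.
- a (sku=HP, bucket=EZ) has no partner → padded with NULL.
- a (sku=DM, bucket=EZ) has no partner → padded with NULL.
- a (sku=HP, bucket=AX) has no partner → padded with NULL.
- a (sku=SG, bucket=EZ) has no partner → padded with NULL.
- a (sku=GN, bucket=NU) has no partner → padded with NULL.
- a (sku=NULL, bucket=NU) has no partner → padded with NULL.
After projecting and ordering:
b.region | b.bucket | a.price
NULL | NULL | 6
NULL | NULL | 8
NULL | NULL | 25
NULL | NULL | 45
NULL | NULL | 57
NULL | NULL | 58
NULL | NULL | 60

(NULL, NULL, 6); (NULL, NULL, 8); (NULL, NULL, 25); (NULL, NULL, 45); (NULL, NULL, 57); (NULL, NULL, 58); (NULL, NULL, 60)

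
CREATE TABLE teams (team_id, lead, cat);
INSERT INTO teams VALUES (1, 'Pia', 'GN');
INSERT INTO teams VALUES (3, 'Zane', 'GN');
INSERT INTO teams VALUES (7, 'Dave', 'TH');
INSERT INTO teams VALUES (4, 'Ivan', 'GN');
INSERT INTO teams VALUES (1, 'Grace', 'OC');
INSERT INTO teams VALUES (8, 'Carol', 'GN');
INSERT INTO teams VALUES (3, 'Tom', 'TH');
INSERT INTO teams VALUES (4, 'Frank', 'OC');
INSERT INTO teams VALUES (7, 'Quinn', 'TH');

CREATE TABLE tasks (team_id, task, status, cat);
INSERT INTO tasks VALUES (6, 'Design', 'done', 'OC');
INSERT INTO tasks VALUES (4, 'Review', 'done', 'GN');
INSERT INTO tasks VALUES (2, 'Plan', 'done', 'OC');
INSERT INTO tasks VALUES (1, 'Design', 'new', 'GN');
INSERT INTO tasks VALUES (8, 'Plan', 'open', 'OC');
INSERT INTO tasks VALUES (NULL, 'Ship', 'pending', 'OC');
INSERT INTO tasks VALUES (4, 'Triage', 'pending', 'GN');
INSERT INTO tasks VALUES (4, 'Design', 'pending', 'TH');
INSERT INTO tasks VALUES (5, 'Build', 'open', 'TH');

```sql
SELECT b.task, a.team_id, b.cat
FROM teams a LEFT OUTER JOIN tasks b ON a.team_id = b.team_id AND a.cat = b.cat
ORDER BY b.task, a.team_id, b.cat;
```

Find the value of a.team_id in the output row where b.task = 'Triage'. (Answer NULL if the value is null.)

4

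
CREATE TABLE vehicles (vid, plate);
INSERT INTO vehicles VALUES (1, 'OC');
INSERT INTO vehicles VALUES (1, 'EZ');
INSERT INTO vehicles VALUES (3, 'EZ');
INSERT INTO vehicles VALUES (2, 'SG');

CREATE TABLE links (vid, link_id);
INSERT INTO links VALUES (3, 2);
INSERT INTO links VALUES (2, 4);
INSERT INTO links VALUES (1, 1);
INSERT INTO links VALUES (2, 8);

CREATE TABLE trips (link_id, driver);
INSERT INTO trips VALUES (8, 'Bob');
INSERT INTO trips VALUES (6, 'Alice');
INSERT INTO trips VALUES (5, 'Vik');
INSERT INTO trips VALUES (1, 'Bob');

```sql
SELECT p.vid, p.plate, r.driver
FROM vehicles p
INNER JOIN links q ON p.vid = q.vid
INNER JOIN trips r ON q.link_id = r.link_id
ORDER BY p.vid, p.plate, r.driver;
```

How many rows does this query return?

3

Evaluate left to right. First `vehicles p INNER JOIN links q` on vid: 5 row(s).
Then INNER JOIN `trips r` on link_id: keep only rows whose q.link_id appears in r.
Result: 3 row(s).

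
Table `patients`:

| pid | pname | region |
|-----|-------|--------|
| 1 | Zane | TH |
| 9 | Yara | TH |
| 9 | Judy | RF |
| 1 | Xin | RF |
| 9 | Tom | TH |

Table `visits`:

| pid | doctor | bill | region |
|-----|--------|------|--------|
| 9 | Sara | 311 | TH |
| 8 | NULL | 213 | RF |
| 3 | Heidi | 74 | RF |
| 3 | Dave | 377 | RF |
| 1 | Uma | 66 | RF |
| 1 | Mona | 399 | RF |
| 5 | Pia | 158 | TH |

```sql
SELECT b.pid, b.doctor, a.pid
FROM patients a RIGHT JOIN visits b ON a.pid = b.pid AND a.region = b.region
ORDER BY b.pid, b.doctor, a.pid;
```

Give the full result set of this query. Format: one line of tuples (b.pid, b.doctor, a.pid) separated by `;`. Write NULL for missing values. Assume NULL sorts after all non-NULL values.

(1, Mona, 1); (1, Uma, 1); (3, Dave, NULL); (3, Heidi, NULL); (5, Pia, NULL); (8, NULL, NULL); (9, Sara, 9); (9, Sara, 9)

RIGHT JOIN keeps every row from `visits`; unmatched rows get NULL for `patients`'s columns.
Matching on a.pid = b.pid AND a.region = b.region.
- a row (pid=1, region=TH): no match.
- a row (pid=9, region=TH): matches 1 b row(s) → 1 output row(s).
- a row (pid=9, region=RF): no match.
- a row (pid=1, region=RF): matches 2 b row(s) → 2 output row(s).
- a row (pid=9, region=TH): matches 1 b row(s) → 1 output row(s).
- plus 4 unmatched b row(s), each kept with NULL a columns.
After projecting and ordering:
b.pid | b.doctor | a.pid
1 | Mona | 1
1 | Uma | 1
3 | Dave | NULL
3 | Heidi | NULL
5 | Pia | NULL
8 | NULL | NULL
9 | Sara | 9
9 | Sara | 9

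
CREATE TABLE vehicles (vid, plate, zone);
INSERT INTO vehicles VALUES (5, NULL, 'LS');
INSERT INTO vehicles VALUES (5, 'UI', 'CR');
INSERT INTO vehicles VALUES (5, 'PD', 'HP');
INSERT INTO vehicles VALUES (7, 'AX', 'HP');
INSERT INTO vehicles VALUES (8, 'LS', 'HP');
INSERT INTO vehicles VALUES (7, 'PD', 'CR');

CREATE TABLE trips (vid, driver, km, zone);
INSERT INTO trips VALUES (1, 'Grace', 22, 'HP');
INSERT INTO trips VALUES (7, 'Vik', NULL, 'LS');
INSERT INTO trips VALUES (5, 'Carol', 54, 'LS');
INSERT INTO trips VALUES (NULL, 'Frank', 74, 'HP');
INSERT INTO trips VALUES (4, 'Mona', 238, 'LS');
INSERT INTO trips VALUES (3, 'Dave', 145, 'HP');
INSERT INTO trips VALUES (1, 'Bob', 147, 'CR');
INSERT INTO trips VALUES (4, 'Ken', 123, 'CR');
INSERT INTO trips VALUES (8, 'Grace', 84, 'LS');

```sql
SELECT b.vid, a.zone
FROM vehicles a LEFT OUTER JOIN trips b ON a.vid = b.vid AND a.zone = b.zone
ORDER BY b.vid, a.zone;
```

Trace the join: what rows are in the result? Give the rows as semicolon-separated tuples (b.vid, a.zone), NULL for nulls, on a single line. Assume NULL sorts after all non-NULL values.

(5, LS); (NULL, CR); (NULL, CR); (NULL, HP); (NULL, HP); (NULL, HP)

LEFT JOIN keeps every row from `vehicles`; unmatched rows get NULL for `trips`'s columns.
Matching on a.vid = b.vid AND a.zone = b.zone. A NULL in a compared column never satisfies the condition.
- a row (vid=5, zone=LS): matches 1 b row(s) → 1 output row(s).
- a row (vid=5, zone=CR): no match → kept, b columns NULL.
- a row (vid=5, zone=HP): no match → kept, b columns NULL.
- a row (vid=7, zone=HP): no match → kept, b columns NULL.
- a row (vid=8, zone=HP): no match → kept, b columns NULL.
- a row (vid=7, zone=CR): no match → kept, b columns NULL.
After projecting and ordering:
b.vid | a.zone
5 | LS
NULL | CR
NULL | CR
NULL | HP
NULL | HP
NULL | HP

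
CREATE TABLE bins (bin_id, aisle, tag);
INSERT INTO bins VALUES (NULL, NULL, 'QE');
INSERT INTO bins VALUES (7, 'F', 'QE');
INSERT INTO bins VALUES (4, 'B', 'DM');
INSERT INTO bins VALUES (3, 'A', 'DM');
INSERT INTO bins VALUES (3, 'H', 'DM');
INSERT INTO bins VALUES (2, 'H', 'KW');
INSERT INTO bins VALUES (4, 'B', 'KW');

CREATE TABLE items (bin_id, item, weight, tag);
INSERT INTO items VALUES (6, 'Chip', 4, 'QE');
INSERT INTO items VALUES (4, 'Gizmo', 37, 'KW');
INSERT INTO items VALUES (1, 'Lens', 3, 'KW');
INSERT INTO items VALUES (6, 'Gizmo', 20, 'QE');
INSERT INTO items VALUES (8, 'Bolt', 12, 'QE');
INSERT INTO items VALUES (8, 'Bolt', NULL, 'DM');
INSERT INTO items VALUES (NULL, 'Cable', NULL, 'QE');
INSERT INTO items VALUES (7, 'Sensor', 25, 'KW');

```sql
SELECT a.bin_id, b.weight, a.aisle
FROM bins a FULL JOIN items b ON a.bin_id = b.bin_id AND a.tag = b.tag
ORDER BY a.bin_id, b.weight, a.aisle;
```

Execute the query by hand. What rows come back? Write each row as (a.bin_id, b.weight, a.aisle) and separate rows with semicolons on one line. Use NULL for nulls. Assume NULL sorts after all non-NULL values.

FULL OUTER JOIN keeps every row from both sides; unmatched rows get NULL for the other side's columns.
Matching on a.bin_id = b.bin_id AND a.tag = b.tag. A NULL in a compared column never satisfies the condition.
- a[0] bin_id=NULL, tag=QE → no match; kept with NULLs on the b side.
- a[1] bin_id=7, tag=QE → no match; kept with NULLs on the b side.
- a[2] bin_id=4, tag=DM → no match; kept with NULLs on the b side.
- a[3] bin_id=3, tag=DM → no match; kept with NULLs on the b side.
- a[4] bin_id=3, tag=DM → no match; kept with NULLs on the b side.
- a[5] bin_id=2, tag=KW → no match; kept with NULLs on the b side.
- a[6] bin_id=4, tag=KW → 1 match(es) in b → 1 row(s).
- plus 7 unmatched b row(s), each kept with NULL a columns.

(2, NULL, H); (3, NULL, A); (3, NULL, H); (4, 37, B); (4, NULL, B); (7, NULL, F); (NULL, 3, NULL); (NULL, 4, NULL); (NULL, 12, NULL); (NULL, 20, NULL); (NULL, 25, NULL); (NULL, NULL, NULL); (NULL, NULL, NULL); (NULL, NULL, NULL)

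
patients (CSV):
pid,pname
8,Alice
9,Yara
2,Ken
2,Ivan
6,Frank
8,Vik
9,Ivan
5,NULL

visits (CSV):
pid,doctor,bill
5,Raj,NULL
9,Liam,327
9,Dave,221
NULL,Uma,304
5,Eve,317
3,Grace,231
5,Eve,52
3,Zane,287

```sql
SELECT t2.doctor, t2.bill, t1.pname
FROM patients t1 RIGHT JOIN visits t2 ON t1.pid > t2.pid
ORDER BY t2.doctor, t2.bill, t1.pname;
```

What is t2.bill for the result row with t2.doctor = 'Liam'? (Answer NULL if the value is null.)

327

RIGHT JOIN keeps every row from `visits`; unmatched rows get NULL for `patients`'s columns.
Matching on t1.pid > t2.pid. A NULL in a compared column never satisfies the condition.
- t1 (pid=8) pairs with 5 row(s) of t2.
- t1 (pid=9) pairs with 5 row(s) of t2.
- t1 (pid=2) has no partner in t2.
- t1 (pid=2) has no partner in t2.
- t1 (pid=6) pairs with 5 row(s) of t2.
- t1 (pid=8) pairs with 5 row(s) of t2.
- t1 (pid=9) pairs with 5 row(s) of t2.
- t1 (pid=5) pairs with 2 row(s) of t2.
- 3 t2 row(s) had no t1 match → kept, t1 columns NULL.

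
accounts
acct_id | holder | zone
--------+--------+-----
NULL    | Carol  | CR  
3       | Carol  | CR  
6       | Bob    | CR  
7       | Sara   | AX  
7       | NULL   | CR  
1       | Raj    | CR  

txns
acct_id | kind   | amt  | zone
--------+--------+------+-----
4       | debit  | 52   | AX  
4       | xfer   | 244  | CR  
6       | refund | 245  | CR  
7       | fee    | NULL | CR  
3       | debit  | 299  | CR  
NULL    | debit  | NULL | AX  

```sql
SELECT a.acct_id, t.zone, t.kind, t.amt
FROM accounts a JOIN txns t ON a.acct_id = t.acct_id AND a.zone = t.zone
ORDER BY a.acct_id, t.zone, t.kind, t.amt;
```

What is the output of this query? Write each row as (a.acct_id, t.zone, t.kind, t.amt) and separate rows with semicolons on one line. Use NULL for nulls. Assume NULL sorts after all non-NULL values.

(3, CR, debit, 299); (6, CR, refund, 245); (7, CR, fee, NULL)

INNER JOIN keeps only pairs where the ON condition holds.
Matching on a.acct_id = t.acct_id AND a.zone = t.zone. A NULL in a compared column never satisfies the condition.
- a[0] acct_id=NULL, zone=CR → no match; dropped.
- a[1] acct_id=3, zone=CR → 1 match(es) in t → 1 row(s).
- a[2] acct_id=6, zone=CR → 1 match(es) in t → 1 row(s).
- a[3] acct_id=7, zone=AX → no match; dropped.
- a[4] acct_id=7, zone=CR → 1 match(es) in t → 1 row(s).
- a[5] acct_id=1, zone=CR → no match; dropped.
After projecting and ordering:
a.acct_id | t.zone | t.kind | t.amt
3 | CR | debit | 299
6 | CR | refund | 245
7 | CR | fee | NULL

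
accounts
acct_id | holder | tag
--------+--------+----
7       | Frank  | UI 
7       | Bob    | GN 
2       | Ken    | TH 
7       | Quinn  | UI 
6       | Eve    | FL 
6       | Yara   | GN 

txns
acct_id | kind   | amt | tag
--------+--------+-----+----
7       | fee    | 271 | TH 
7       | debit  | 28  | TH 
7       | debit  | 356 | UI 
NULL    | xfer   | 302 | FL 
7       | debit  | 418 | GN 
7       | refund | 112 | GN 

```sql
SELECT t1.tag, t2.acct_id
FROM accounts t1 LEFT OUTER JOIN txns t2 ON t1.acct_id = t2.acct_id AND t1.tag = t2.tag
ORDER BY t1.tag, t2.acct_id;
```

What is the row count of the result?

7

LEFT JOIN keeps every row from `accounts`; unmatched rows get NULL for `txns`'s columns.
Matching on t1.acct_id = t2.acct_id AND t1.tag = t2.tag. A NULL in a compared column never satisfies the condition.
Matched pairs: 4; unmatched t1 rows kept: 3.
Total: 4 matched + 3 padded = 7 rows.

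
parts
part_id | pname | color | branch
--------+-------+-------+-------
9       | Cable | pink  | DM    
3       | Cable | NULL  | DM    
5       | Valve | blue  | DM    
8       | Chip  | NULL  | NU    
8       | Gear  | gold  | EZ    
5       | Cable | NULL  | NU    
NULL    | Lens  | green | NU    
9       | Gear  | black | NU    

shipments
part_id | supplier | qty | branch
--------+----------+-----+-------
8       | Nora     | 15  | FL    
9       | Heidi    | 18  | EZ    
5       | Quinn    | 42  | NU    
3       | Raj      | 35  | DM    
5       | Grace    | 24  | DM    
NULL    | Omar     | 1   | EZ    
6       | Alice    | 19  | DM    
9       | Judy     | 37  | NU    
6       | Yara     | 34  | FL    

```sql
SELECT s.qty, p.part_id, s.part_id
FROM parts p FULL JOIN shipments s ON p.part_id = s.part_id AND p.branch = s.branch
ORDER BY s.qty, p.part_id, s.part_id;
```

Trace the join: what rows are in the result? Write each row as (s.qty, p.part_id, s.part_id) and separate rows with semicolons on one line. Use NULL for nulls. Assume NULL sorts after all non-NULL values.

(1, NULL, NULL); (15, NULL, 8); (18, NULL, 9); (19, NULL, 6); (24, 5, 5); (34, NULL, 6); (35, 3, 3); (37, 9, 9); (42, 5, 5); (NULL, 8, NULL); (NULL, 8, NULL); (NULL, 9, NULL); (NULL, NULL, NULL)

FULL OUTER JOIN keeps every row from both sides; unmatched rows get NULL for the other side's columns.
Matching on p.part_id = s.part_id AND p.branch = s.branch. A NULL in a compared column never satisfies the condition.
- p[0] part_id=9, branch=DM → no match; kept with NULLs on the s side.
- p[1] part_id=3, branch=DM → 1 match(es) in s → 1 row(s).
- p[2] part_id=5, branch=DM → 1 match(es) in s → 1 row(s).
- p[3] part_id=8, branch=NU → no match; kept with NULLs on the s side.
- p[4] part_id=8, branch=EZ → no match; kept with NULLs on the s side.
- p[5] part_id=5, branch=NU → 1 match(es) in s → 1 row(s).
- p[6] part_id=NULL, branch=NU → no match; kept with NULLs on the s side.
- p[7] part_id=9, branch=NU → 1 match(es) in s → 1 row(s).
- 5 row(s) from s found no p partner → padded with NULL.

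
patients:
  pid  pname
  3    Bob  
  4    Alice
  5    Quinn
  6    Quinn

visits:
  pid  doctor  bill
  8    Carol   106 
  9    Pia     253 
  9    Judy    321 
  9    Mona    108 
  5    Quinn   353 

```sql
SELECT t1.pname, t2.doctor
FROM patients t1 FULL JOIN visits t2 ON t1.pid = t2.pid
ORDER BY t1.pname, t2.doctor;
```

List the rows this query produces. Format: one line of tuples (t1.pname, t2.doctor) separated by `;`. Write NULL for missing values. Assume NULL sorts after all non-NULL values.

(Alice, NULL); (Bob, NULL); (Quinn, Quinn); (Quinn, NULL); (NULL, Carol); (NULL, Judy); (NULL, Mona); (NULL, Pia)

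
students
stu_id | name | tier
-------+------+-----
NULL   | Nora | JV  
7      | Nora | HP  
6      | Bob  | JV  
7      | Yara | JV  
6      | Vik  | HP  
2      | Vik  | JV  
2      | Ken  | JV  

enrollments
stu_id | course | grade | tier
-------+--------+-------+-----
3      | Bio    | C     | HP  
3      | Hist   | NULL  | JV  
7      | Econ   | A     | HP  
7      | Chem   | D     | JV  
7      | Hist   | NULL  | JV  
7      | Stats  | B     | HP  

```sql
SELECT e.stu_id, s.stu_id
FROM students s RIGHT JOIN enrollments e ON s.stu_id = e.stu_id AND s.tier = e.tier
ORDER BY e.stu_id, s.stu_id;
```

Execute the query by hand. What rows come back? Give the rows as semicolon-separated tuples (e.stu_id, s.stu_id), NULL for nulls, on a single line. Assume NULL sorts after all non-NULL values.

RIGHT JOIN keeps every row from `enrollments`; unmatched rows get NULL for `students`'s columns.
Matching on s.stu_id = e.stu_id AND s.tier = e.tier. A NULL in a compared column never satisfies the condition.
- stu_id=NULL, tier=JV: no matching e row.
- stu_id=7, tier=HP: 2 matching e row(s), so 2 row(s) emitted.
- stu_id=6, tier=JV: no matching e row.
- stu_id=7, tier=JV: 2 matching e row(s), so 2 row(s) emitted.
- stu_id=6, tier=HP: no matching e row.
- stu_id=2, tier=JV: no matching e row.
- stu_id=2, tier=JV: no matching e row.
- 2 row(s) from e found no s partner → padded with NULL.
After projecting and ordering:
e.stu_id | s.stu_id
3 | NULL
3 | NULL
7 | 7
7 | 7
7 | 7
7 | 7

(3, NULL); (3, NULL); (7, 7); (7, 7); (7, 7); (7, 7)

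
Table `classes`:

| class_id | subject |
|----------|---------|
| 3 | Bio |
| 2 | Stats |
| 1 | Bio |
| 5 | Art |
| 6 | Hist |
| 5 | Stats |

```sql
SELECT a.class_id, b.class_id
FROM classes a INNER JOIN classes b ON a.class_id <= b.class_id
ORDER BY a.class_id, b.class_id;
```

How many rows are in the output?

INNER JOIN keeps only pairs where the ON condition holds.
Matching on a.class_id <= b.class_id.
- a[0] class_id=3 → 4 match(es) in b → 4 row(s).
- a[1] class_id=2 → 5 match(es) in b → 5 row(s).
- a[2] class_id=1 → 6 match(es) in b → 6 row(s).
- a[3] class_id=5 → 3 match(es) in b → 3 row(s).
- a[4] class_id=6 → 1 match(es) in b → 1 row(s).
- a[5] class_id=5 → 3 match(es) in b → 3 row(s).
Total: 22 rows.

22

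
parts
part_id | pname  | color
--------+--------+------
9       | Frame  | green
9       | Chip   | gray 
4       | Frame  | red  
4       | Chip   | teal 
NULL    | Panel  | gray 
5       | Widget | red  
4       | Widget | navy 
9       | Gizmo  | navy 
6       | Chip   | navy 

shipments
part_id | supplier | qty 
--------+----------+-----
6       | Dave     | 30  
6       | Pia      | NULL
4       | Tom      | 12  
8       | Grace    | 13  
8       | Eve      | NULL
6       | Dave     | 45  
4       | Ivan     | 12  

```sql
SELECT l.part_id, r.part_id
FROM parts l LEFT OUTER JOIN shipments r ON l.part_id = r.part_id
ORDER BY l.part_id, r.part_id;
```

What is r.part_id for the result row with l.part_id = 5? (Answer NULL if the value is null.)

NULL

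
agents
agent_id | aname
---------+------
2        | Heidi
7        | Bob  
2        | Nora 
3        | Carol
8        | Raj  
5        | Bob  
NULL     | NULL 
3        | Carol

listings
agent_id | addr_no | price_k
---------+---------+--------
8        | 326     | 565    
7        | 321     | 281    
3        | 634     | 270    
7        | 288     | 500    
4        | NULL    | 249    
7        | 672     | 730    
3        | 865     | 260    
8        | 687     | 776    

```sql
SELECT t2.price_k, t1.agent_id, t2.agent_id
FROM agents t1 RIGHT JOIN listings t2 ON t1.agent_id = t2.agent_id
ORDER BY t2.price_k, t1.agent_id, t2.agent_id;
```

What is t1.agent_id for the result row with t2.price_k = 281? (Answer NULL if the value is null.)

7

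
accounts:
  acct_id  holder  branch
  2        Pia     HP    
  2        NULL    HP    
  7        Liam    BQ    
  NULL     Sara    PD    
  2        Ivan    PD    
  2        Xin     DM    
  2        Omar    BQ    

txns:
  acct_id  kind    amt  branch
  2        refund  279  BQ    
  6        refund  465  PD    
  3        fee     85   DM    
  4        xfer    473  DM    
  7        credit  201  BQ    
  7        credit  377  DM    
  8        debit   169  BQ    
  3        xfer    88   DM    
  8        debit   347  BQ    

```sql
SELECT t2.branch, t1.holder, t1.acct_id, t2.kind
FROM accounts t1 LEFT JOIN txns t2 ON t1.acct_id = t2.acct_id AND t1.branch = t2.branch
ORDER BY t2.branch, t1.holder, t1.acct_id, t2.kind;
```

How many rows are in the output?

LEFT JOIN keeps every row from `accounts`; unmatched rows get NULL for `txns`'s columns.
Matching on t1.acct_id = t2.acct_id AND t1.branch = t2.branch. A NULL in a compared column never satisfies the condition.
- t1 row (acct_id=2, branch=HP): no match → kept, t2 columns NULL.
- t1 row (acct_id=2, branch=HP): no match → kept, t2 columns NULL.
- t1 row (acct_id=7, branch=BQ): matches 1 t2 row(s) → 1 output row(s).
- t1 row (acct_id=NULL, branch=PD): no match → kept, t2 columns NULL.
- t1 row (acct_id=2, branch=PD): no match → kept, t2 columns NULL.
- t1 row (acct_id=2, branch=DM): no match → kept, t2 columns NULL.
- t1 row (acct_id=2, branch=BQ): matches 1 t2 row(s) → 1 output row(s).
Total: 2 matched + 5 padded = 7 rows.

7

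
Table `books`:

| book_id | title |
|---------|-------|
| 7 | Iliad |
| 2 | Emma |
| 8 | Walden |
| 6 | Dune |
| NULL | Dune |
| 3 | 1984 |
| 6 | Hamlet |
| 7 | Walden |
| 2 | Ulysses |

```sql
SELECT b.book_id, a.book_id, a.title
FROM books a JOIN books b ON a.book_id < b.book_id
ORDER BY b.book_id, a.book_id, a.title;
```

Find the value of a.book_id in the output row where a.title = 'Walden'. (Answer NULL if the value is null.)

7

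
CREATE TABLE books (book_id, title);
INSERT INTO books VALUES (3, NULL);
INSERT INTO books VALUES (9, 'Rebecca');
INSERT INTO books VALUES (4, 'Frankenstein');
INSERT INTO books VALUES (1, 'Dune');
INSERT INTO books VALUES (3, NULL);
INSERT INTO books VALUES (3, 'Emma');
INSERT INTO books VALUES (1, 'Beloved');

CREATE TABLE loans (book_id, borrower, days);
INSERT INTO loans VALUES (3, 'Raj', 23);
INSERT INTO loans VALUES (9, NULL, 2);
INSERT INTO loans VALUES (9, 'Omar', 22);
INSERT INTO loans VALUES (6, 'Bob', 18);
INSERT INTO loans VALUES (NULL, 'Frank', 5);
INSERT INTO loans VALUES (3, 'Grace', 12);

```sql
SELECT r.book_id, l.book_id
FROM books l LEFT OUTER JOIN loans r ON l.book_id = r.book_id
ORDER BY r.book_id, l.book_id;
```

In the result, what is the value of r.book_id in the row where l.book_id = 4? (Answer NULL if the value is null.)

NULL

LEFT JOIN keeps every row from `books`; unmatched rows get NULL for `loans`'s columns.
Matching on l.book_id = r.book_id. A NULL in a compared column never satisfies the condition.
- l row (book_id=3): matches 2 r row(s) → 2 output row(s).
- l row (book_id=9): matches 2 r row(s) → 2 output row(s).
- l row (book_id=4): no match → kept, r columns NULL.
- l row (book_id=1): no match → kept, r columns NULL.
- l row (book_id=3): matches 2 r row(s) → 2 output row(s).
- l row (book_id=3): matches 2 r row(s) → 2 output row(s).
- l row (book_id=1): no match → kept, r columns NULL.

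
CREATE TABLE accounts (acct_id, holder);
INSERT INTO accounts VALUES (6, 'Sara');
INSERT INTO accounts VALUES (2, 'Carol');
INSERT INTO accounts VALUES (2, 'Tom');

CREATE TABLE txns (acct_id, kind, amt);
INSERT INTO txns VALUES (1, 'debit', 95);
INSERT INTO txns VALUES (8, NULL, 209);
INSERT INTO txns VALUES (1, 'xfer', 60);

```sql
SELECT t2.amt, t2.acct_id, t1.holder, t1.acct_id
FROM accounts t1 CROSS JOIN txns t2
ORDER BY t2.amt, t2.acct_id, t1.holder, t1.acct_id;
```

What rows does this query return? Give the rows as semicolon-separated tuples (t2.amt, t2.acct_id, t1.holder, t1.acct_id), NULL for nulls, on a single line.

(60, 1, Carol, 2); (60, 1, Sara, 6); (60, 1, Tom, 2); (95, 1, Carol, 2); (95, 1, Sara, 6); (95, 1, Tom, 2); (209, 8, Carol, 2); (209, 8, Sara, 6); (209, 8, Tom, 2)

CROSS JOIN pairs every row of `accounts` with every row of `txns`: 3 × 3 = 9 rows.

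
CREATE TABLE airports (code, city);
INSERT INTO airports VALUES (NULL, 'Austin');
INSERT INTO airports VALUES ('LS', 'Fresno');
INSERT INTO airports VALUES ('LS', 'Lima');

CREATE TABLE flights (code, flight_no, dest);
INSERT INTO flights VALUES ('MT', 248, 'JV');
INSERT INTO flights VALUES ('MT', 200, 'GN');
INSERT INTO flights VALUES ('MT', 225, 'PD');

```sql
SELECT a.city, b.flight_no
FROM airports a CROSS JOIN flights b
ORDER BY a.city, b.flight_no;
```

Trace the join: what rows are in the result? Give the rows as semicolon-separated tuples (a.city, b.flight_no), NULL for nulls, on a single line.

(Austin, 200); (Austin, 225); (Austin, 248); (Fresno, 200); (Fresno, 225); (Fresno, 248); (Lima, 200); (Lima, 225); (Lima, 248)

CROSS JOIN pairs every row of `airports` with every row of `flights`: 3 × 3 = 9 rows.
After projecting and ordering:
a.city | b.flight_no
Austin | 200
Austin | 225
Austin | 248
Fresno | 200
Fresno | 225
Fresno | 248
Lima | 200
Lima | 225
Lima | 248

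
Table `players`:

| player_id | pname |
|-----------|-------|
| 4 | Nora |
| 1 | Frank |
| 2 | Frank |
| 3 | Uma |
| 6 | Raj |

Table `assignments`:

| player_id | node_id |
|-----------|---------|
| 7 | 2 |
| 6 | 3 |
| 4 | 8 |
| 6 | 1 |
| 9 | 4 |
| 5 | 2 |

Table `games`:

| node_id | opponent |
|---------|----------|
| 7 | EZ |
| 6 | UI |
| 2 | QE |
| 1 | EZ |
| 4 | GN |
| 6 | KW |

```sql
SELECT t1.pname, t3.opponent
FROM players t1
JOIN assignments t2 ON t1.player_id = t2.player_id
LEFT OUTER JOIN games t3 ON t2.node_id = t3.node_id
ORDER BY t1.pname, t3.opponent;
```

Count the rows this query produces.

3

Joins associate left-to-right: players INNER JOIN assignments on player_id gives 3 intermediate row(s).
Then LEFT JOIN `games t3` on node_id: each of those 3 rows is kept; rows whose t2.node_id has no match in t3 get NULL for t3's columns.
Result: 3 row(s).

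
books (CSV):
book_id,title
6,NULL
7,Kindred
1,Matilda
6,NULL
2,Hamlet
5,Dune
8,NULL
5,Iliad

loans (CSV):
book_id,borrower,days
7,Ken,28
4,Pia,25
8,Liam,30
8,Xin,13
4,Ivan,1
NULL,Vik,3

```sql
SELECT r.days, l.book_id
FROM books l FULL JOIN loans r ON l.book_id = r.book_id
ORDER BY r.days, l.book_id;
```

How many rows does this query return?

FULL OUTER JOIN keeps every row from both sides; unmatched rows get NULL for the other side's columns.
Matching on l.book_id = r.book_id. A NULL in a compared column never satisfies the condition.
- book_id=6: no r row matches, row kept with r columns NULL.
- book_id=7: 1 matching r row(s), so 1 row(s) emitted.
- book_id=1: no r row matches, row kept with r columns NULL.
- book_id=6: no r row matches, row kept with r columns NULL.
- book_id=2: no r row matches, row kept with r columns NULL.
- book_id=5: no r row matches, row kept with r columns NULL.
- book_id=8: 2 matching r row(s), so 2 row(s) emitted.
- book_id=5: no r row matches, row kept with r columns NULL.
- 3 r row(s) had no l match → kept, l columns NULL.
Total: 3 matched + 9 padded = 12 rows.

12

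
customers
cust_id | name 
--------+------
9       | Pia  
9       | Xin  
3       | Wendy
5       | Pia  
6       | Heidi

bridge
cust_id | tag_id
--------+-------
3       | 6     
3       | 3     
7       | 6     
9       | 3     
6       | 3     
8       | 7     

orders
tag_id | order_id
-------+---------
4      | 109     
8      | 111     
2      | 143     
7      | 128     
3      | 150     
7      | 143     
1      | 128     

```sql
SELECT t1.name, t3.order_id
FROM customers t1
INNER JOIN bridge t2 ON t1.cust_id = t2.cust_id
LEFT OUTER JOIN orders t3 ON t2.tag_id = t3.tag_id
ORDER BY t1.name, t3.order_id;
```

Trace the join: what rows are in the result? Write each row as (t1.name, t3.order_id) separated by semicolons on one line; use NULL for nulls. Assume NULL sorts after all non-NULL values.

Joins associate left-to-right: customers INNER JOIN bridge on cust_id gives 5 intermediate row(s).
Then LEFT JOIN `orders t3` on tag_id: each of those 5 rows is kept; rows whose t2.tag_id has no match in t3 get NULL for t3's columns.

(Heidi, 150); (Pia, 150); (Wendy, 150); (Wendy, NULL); (Xin, 150)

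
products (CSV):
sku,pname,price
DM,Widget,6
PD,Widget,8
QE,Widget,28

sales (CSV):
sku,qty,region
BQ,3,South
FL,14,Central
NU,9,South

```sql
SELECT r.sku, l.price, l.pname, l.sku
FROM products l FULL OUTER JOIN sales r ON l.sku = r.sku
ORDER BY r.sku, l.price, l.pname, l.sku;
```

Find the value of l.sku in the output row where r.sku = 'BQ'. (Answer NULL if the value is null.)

NULL

FULL OUTER JOIN keeps every row from both sides; unmatched rows get NULL for the other side's columns.
Matching on l.sku = r.sku.
- l[0] sku=DM → no match; kept with NULLs on the r side.
- l[1] sku=PD → no match; kept with NULLs on the r side.
- l[2] sku=QE → no match; kept with NULLs on the r side.
- plus 3 unmatched r row(s), each kept with NULL l columns.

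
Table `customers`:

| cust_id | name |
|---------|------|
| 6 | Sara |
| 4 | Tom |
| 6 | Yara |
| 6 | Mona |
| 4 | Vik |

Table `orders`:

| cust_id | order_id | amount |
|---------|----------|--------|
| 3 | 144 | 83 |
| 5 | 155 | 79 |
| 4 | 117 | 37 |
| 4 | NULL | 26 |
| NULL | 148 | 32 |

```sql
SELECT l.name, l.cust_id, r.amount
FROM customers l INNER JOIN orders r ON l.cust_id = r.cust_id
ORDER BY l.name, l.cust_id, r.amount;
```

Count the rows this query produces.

4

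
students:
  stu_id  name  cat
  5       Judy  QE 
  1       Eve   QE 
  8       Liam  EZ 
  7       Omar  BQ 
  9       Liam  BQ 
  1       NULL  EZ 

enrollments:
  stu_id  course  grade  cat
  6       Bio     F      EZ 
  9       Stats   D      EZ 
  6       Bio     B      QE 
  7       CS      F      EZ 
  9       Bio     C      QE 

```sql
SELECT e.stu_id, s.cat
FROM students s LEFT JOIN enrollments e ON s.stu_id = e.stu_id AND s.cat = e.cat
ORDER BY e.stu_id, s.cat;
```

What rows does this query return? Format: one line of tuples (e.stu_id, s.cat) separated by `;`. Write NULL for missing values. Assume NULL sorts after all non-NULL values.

LEFT JOIN keeps every row from `students`; unmatched rows get NULL for `enrollments`'s columns.
Matching on s.stu_id = e.stu_id AND s.cat = e.cat.
Matched pairs: 0; unmatched s rows kept: 6.

(NULL, BQ); (NULL, BQ); (NULL, EZ); (NULL, EZ); (NULL, QE); (NULL, QE)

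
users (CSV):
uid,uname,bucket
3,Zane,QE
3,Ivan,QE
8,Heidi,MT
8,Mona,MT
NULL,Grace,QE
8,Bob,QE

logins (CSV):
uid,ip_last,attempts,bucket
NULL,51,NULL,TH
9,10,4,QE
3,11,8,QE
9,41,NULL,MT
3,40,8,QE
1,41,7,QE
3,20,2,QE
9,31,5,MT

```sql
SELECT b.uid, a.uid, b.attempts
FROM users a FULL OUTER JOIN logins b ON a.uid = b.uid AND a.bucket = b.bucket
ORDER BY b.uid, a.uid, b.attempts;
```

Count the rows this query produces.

FULL OUTER JOIN keeps every row from both sides; unmatched rows get NULL for the other side's columns.
Matching on a.uid = b.uid AND a.bucket = b.bucket. A NULL in a compared column never satisfies the condition.
- uid=3, bucket=QE: 3 matching b row(s), so 3 row(s) emitted.
- uid=3, bucket=QE: 3 matching b row(s), so 3 row(s) emitted.
- uid=8, bucket=MT: no b row matches, row kept with b columns NULL.
- uid=8, bucket=MT: no b row matches, row kept with b columns NULL.
- uid=NULL, bucket=QE: no b row matches, row kept with b columns NULL.
- uid=8, bucket=QE: no b row matches, row kept with b columns NULL.
- 5 row(s) from b found no a partner → padded with NULL.
Total: 6 matched + 9 padded = 15 rows.

15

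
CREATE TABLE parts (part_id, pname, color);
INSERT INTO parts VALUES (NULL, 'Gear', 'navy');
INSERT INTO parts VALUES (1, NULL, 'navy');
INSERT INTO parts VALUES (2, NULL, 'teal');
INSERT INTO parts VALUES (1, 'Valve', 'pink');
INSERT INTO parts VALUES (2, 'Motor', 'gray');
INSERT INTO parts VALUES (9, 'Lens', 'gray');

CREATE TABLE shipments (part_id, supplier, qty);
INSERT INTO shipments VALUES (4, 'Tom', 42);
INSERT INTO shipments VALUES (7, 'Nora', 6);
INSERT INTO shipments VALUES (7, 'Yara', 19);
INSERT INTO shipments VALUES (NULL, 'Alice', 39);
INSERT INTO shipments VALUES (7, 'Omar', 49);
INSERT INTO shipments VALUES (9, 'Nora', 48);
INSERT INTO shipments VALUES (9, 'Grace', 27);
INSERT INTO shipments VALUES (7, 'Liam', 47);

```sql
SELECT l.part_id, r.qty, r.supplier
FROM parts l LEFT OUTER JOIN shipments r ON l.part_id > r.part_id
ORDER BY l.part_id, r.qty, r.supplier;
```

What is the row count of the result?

LEFT JOIN keeps every row from `parts`; unmatched rows get NULL for `shipments`'s columns.
Matching on l.part_id > r.part_id. A NULL in a compared column never satisfies the condition.
Matched pairs: 5; unmatched l rows kept: 5.
Total: 5 matched + 5 padded = 10 rows.

10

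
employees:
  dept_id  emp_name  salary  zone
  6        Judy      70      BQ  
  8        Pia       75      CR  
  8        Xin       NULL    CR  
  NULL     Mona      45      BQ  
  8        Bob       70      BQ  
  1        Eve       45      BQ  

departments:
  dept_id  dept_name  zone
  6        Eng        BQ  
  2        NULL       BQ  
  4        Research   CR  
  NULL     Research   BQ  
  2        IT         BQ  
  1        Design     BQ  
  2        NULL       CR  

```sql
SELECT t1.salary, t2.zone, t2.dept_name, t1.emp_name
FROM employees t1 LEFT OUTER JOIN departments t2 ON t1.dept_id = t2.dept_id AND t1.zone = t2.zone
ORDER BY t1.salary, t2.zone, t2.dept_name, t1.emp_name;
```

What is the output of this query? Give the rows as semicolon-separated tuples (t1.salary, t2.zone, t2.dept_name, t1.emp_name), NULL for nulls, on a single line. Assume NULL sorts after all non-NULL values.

(45, BQ, Design, Eve); (45, NULL, NULL, Mona); (70, BQ, Eng, Judy); (70, NULL, NULL, Bob); (75, NULL, NULL, Pia); (NULL, NULL, NULL, Xin)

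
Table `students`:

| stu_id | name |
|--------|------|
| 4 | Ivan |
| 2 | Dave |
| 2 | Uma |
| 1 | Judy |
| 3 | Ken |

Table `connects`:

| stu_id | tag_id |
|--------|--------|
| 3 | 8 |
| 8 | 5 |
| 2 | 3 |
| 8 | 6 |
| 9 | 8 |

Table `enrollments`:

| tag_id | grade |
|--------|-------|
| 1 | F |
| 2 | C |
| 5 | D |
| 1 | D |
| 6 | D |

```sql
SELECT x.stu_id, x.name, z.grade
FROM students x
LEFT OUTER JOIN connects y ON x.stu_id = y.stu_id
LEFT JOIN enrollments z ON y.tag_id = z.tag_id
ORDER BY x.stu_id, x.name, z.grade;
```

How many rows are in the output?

Evaluate left to right. First `students x LEFT JOIN connects y` on stu_id: 5 row(s).
Then LEFT JOIN `enrollments z` on tag_id: each of those 5 rows is kept; rows whose y.tag_id has no match in z get NULL for z's columns.
Result: 5 row(s).

5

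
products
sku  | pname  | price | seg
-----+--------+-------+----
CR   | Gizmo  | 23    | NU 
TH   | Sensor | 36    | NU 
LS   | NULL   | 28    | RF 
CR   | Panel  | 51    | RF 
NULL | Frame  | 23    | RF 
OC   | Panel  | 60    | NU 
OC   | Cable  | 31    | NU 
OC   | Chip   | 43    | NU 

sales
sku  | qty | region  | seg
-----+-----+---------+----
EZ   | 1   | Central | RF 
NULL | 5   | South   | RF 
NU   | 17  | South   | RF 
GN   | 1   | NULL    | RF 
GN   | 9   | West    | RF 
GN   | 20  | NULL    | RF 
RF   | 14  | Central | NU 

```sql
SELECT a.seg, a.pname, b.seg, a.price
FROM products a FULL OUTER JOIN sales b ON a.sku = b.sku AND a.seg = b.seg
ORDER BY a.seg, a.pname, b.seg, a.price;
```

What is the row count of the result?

15

FULL OUTER JOIN keeps every row from both sides; unmatched rows get NULL for the other side's columns.
Matching on a.sku = b.sku AND a.seg = b.seg. A NULL in a compared column never satisfies the condition.
- a[0] sku=CR, seg=NU → no match; kept with NULLs on the b side.
- a[1] sku=TH, seg=NU → no match; kept with NULLs on the b side.
- a[2] sku=LS, seg=RF → no match; kept with NULLs on the b side.
- a[3] sku=CR, seg=RF → no match; kept with NULLs on the b side.
- a[4] sku=NULL, seg=RF → no match; kept with NULLs on the b side.
- a[5] sku=OC, seg=NU → no match; kept with NULLs on the b side.
- a[6] sku=OC, seg=NU → no match; kept with NULLs on the b side.
- a[7] sku=OC, seg=NU → no match; kept with NULLs on the b side.
- 7 row(s) from b found no a partner → padded with NULL.
Total: 0 matched + 15 padded = 15 rows.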